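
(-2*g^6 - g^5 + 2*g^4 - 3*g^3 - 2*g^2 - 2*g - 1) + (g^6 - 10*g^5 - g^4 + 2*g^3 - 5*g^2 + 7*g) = -g^6 - 11*g^5 + g^4 - g^3 - 7*g^2 + 5*g - 1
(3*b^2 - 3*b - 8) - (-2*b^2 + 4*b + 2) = 5*b^2 - 7*b - 10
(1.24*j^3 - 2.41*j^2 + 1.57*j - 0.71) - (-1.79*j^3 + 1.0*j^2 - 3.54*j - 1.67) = 3.03*j^3 - 3.41*j^2 + 5.11*j + 0.96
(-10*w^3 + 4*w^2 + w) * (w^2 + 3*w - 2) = -10*w^5 - 26*w^4 + 33*w^3 - 5*w^2 - 2*w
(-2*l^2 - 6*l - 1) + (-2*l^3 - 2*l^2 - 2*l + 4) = -2*l^3 - 4*l^2 - 8*l + 3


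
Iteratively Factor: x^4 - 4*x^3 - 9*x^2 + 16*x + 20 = (x - 5)*(x^3 + x^2 - 4*x - 4) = (x - 5)*(x + 2)*(x^2 - x - 2) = (x - 5)*(x - 2)*(x + 2)*(x + 1)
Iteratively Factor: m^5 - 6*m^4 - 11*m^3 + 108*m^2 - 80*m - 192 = (m + 4)*(m^4 - 10*m^3 + 29*m^2 - 8*m - 48) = (m + 1)*(m + 4)*(m^3 - 11*m^2 + 40*m - 48) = (m - 4)*(m + 1)*(m + 4)*(m^2 - 7*m + 12) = (m - 4)*(m - 3)*(m + 1)*(m + 4)*(m - 4)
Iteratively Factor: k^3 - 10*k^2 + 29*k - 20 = (k - 4)*(k^2 - 6*k + 5) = (k - 4)*(k - 1)*(k - 5)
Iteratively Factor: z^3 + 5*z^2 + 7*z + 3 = (z + 1)*(z^2 + 4*z + 3) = (z + 1)*(z + 3)*(z + 1)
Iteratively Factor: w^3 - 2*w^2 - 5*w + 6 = (w + 2)*(w^2 - 4*w + 3) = (w - 3)*(w + 2)*(w - 1)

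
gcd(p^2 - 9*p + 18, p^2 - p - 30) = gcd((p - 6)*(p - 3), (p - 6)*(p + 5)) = p - 6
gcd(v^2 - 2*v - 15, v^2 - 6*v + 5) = v - 5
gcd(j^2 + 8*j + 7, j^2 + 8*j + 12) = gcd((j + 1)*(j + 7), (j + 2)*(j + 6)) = 1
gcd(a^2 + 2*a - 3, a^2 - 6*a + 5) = a - 1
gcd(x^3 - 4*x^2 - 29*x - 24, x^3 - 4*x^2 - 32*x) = x - 8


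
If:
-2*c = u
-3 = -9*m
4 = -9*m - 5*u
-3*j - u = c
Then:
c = 7/10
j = 7/30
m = 1/3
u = -7/5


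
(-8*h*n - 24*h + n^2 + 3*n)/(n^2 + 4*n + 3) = (-8*h + n)/(n + 1)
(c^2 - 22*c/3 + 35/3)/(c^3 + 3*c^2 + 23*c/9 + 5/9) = 3*(3*c^2 - 22*c + 35)/(9*c^3 + 27*c^2 + 23*c + 5)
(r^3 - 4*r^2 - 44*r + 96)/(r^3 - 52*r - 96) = (r - 2)/(r + 2)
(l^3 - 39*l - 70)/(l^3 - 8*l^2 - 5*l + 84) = (l^2 + 7*l + 10)/(l^2 - l - 12)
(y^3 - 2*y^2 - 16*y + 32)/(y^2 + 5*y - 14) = (y^2 - 16)/(y + 7)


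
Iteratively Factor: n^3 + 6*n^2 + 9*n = (n + 3)*(n^2 + 3*n) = n*(n + 3)*(n + 3)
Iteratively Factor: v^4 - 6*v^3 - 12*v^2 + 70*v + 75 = (v + 3)*(v^3 - 9*v^2 + 15*v + 25) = (v - 5)*(v + 3)*(v^2 - 4*v - 5) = (v - 5)^2*(v + 3)*(v + 1)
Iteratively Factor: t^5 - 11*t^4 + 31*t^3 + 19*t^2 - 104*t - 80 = (t - 5)*(t^4 - 6*t^3 + t^2 + 24*t + 16) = (t - 5)*(t + 1)*(t^3 - 7*t^2 + 8*t + 16) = (t - 5)*(t + 1)^2*(t^2 - 8*t + 16) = (t - 5)*(t - 4)*(t + 1)^2*(t - 4)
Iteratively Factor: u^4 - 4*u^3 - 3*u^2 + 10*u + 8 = (u + 1)*(u^3 - 5*u^2 + 2*u + 8) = (u - 2)*(u + 1)*(u^2 - 3*u - 4) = (u - 4)*(u - 2)*(u + 1)*(u + 1)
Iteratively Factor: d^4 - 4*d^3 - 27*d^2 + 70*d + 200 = (d - 5)*(d^3 + d^2 - 22*d - 40) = (d - 5)*(d + 2)*(d^2 - d - 20) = (d - 5)*(d + 2)*(d + 4)*(d - 5)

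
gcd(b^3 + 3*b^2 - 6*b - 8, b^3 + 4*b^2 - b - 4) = b^2 + 5*b + 4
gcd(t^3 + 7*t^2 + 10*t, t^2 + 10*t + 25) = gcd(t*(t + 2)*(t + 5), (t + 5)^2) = t + 5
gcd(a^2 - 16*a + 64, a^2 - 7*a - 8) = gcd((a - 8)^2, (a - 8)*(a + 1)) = a - 8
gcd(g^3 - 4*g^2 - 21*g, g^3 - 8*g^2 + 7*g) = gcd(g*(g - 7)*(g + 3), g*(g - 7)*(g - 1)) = g^2 - 7*g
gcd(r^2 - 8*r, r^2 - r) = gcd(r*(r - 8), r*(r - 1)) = r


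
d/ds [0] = 0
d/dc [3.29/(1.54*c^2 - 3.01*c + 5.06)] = (9.9029 - 10.1332*c)/(1.54*c^2 - 3.01*c + 5.06)^2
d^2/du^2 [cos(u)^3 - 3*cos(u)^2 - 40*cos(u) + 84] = 157*cos(u)/4 + 6*cos(2*u) - 9*cos(3*u)/4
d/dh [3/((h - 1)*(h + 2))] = 3*(-2*h - 1)/(h^4 + 2*h^3 - 3*h^2 - 4*h + 4)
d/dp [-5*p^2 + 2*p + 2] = 2 - 10*p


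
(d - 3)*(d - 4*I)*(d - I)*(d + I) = d^4 - 3*d^3 - 4*I*d^3 + d^2 + 12*I*d^2 - 3*d - 4*I*d + 12*I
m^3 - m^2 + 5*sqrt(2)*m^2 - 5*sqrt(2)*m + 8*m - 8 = (m - 1)*(m + sqrt(2))*(m + 4*sqrt(2))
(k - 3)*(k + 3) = k^2 - 9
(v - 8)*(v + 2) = v^2 - 6*v - 16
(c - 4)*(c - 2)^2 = c^3 - 8*c^2 + 20*c - 16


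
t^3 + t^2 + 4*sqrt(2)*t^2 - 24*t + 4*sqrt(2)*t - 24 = (t + 1)*(t - 2*sqrt(2))*(t + 6*sqrt(2))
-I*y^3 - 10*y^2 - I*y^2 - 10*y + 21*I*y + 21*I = (y - 7*I)*(y - 3*I)*(-I*y - I)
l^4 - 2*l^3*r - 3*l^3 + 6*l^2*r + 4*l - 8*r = (l - 2)^2*(l + 1)*(l - 2*r)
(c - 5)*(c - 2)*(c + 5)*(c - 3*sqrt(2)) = c^4 - 3*sqrt(2)*c^3 - 2*c^3 - 25*c^2 + 6*sqrt(2)*c^2 + 50*c + 75*sqrt(2)*c - 150*sqrt(2)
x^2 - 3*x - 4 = (x - 4)*(x + 1)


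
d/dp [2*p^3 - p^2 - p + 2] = 6*p^2 - 2*p - 1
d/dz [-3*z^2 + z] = 1 - 6*z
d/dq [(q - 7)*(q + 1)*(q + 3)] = 3*q^2 - 6*q - 25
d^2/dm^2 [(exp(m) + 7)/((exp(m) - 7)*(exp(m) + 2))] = (exp(4*m) + 33*exp(3*m) - 21*exp(2*m) + 497*exp(m) - 294)*exp(m)/(exp(6*m) - 15*exp(5*m) + 33*exp(4*m) + 295*exp(3*m) - 462*exp(2*m) - 2940*exp(m) - 2744)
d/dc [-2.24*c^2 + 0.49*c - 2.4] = 0.49 - 4.48*c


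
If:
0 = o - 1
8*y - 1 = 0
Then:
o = 1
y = 1/8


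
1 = 1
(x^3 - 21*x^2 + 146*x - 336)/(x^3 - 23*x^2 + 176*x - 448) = (x - 6)/(x - 8)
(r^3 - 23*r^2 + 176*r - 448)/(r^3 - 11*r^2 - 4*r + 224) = (r - 8)/(r + 4)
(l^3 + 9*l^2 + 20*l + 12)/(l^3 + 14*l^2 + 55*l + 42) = (l + 2)/(l + 7)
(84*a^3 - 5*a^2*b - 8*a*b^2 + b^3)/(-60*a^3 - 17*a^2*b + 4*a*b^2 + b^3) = (-7*a + b)/(5*a + b)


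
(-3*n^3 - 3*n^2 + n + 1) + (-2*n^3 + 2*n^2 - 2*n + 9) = -5*n^3 - n^2 - n + 10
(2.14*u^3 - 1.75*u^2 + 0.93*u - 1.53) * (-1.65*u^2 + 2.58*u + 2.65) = -3.531*u^5 + 8.4087*u^4 - 0.3785*u^3 + 0.2864*u^2 - 1.4829*u - 4.0545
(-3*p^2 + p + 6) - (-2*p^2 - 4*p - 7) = -p^2 + 5*p + 13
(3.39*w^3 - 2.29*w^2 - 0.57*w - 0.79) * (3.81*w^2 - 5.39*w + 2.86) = 12.9159*w^5 - 26.997*w^4 + 19.8668*w^3 - 6.487*w^2 + 2.6279*w - 2.2594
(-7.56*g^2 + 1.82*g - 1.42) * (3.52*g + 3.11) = -26.6112*g^3 - 17.1052*g^2 + 0.661799999999999*g - 4.4162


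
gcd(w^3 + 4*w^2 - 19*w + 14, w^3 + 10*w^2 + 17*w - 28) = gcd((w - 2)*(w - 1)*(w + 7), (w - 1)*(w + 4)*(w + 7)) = w^2 + 6*w - 7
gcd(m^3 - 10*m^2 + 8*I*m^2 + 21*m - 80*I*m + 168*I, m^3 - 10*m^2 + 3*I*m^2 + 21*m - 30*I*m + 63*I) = m^2 - 10*m + 21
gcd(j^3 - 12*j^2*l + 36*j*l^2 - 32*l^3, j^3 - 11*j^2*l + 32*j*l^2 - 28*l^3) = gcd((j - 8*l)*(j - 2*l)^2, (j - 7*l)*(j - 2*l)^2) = j^2 - 4*j*l + 4*l^2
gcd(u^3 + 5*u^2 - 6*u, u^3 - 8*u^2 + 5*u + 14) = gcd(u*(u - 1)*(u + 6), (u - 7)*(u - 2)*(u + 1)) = 1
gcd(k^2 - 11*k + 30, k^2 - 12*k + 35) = k - 5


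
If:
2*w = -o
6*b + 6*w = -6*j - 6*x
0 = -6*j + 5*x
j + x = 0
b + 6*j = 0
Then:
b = 0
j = 0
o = 0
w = 0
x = 0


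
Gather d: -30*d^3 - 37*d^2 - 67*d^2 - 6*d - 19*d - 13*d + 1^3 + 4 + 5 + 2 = -30*d^3 - 104*d^2 - 38*d + 12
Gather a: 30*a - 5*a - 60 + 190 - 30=25*a + 100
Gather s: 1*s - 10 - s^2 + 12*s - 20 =-s^2 + 13*s - 30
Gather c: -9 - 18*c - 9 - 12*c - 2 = -30*c - 20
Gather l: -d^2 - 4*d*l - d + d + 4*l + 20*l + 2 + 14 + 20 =-d^2 + l*(24 - 4*d) + 36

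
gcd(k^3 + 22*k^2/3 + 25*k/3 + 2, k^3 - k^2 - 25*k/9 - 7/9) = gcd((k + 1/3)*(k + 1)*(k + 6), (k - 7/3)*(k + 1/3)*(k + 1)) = k^2 + 4*k/3 + 1/3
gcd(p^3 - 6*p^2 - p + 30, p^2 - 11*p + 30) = p - 5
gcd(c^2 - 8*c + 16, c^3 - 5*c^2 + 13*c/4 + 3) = c - 4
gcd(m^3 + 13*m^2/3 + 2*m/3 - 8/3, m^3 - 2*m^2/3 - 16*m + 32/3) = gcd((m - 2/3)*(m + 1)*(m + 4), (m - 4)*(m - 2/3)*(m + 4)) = m^2 + 10*m/3 - 8/3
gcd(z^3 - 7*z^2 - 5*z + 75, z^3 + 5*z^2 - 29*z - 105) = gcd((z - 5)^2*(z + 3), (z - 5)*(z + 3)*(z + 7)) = z^2 - 2*z - 15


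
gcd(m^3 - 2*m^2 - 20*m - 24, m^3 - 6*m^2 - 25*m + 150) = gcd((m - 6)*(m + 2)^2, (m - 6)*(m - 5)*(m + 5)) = m - 6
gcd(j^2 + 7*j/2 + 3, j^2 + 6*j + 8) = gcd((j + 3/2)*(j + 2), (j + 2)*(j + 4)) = j + 2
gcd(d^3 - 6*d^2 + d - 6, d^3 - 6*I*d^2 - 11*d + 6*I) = d - I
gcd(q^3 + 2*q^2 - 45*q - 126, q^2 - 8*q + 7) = q - 7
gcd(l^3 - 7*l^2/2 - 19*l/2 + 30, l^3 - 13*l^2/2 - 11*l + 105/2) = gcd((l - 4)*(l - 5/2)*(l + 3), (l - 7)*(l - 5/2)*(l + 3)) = l^2 + l/2 - 15/2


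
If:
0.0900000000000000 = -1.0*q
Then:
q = -0.09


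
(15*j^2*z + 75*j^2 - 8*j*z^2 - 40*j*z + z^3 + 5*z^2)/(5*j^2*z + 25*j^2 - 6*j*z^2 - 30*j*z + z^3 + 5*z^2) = (-3*j + z)/(-j + z)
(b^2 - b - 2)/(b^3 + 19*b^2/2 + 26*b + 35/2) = 2*(b - 2)/(2*b^2 + 17*b + 35)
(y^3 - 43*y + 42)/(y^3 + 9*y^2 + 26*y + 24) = (y^3 - 43*y + 42)/(y^3 + 9*y^2 + 26*y + 24)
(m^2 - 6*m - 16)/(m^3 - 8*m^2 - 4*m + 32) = 1/(m - 2)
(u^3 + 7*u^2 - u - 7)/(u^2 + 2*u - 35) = (u^2 - 1)/(u - 5)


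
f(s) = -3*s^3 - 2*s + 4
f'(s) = -9*s^2 - 2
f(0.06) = 3.88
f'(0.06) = -2.03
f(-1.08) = 9.94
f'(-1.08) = -12.50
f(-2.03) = 33.16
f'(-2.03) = -39.09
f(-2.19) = 39.89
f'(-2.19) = -45.16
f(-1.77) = 24.18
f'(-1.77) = -30.20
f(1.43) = -7.63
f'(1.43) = -20.40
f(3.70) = -155.36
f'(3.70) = -125.21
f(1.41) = -7.23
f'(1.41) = -19.89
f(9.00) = -2201.00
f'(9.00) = -731.00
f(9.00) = -2201.00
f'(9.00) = -731.00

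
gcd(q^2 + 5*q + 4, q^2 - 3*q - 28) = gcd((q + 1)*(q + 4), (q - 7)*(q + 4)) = q + 4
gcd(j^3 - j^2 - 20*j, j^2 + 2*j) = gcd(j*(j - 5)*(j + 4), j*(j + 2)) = j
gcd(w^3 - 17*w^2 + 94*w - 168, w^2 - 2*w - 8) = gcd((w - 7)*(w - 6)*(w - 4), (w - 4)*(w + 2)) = w - 4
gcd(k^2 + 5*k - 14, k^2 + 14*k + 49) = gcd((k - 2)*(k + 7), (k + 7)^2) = k + 7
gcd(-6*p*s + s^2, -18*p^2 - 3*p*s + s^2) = 6*p - s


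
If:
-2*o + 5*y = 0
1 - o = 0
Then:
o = 1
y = 2/5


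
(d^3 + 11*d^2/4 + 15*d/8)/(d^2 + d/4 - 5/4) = d*(2*d + 3)/(2*(d - 1))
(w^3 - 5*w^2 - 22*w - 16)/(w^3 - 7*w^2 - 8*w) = (w + 2)/w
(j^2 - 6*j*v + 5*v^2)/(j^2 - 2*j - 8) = (-j^2 + 6*j*v - 5*v^2)/(-j^2 + 2*j + 8)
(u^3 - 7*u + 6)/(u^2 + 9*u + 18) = (u^2 - 3*u + 2)/(u + 6)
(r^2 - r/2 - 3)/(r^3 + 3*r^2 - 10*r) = (r + 3/2)/(r*(r + 5))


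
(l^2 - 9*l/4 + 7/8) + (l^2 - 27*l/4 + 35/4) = 2*l^2 - 9*l + 77/8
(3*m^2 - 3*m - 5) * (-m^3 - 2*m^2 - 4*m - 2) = -3*m^5 - 3*m^4 - m^3 + 16*m^2 + 26*m + 10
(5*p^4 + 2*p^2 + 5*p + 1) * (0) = 0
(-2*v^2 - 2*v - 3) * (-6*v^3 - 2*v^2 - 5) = 12*v^5 + 16*v^4 + 22*v^3 + 16*v^2 + 10*v + 15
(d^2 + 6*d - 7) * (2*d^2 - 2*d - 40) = 2*d^4 + 10*d^3 - 66*d^2 - 226*d + 280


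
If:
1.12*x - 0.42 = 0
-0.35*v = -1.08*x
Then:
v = 1.16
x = 0.38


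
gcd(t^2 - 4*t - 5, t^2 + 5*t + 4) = t + 1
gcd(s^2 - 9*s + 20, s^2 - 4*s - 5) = s - 5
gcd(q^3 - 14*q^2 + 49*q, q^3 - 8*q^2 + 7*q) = q^2 - 7*q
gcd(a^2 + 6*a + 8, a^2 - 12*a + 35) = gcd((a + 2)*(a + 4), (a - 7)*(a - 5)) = 1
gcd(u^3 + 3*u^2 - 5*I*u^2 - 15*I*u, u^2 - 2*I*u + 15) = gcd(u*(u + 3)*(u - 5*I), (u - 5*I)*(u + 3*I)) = u - 5*I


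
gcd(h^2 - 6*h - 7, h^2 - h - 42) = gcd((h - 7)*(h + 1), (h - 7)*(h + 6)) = h - 7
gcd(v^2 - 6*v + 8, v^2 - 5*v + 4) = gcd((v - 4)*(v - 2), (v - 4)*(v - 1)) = v - 4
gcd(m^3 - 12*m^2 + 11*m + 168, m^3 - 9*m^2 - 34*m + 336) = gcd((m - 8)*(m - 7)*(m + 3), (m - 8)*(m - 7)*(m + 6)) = m^2 - 15*m + 56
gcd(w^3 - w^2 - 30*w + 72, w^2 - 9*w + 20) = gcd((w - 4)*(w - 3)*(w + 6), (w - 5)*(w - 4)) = w - 4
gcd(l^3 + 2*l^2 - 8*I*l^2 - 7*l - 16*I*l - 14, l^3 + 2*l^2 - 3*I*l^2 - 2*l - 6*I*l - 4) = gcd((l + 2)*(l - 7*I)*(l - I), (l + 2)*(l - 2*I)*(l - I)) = l^2 + l*(2 - I) - 2*I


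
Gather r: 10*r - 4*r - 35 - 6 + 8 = 6*r - 33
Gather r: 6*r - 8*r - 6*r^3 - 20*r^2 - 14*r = -6*r^3 - 20*r^2 - 16*r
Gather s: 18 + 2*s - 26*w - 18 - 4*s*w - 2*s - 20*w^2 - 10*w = -4*s*w - 20*w^2 - 36*w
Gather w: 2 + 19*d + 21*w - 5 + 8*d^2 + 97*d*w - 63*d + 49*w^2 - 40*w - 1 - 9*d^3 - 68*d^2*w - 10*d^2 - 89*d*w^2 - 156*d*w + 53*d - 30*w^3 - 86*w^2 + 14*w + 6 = -9*d^3 - 2*d^2 + 9*d - 30*w^3 + w^2*(-89*d - 37) + w*(-68*d^2 - 59*d - 5) + 2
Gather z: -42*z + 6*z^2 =6*z^2 - 42*z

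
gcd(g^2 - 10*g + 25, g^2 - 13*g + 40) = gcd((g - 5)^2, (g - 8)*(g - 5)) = g - 5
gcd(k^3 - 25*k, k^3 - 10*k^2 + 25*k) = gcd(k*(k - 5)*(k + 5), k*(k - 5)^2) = k^2 - 5*k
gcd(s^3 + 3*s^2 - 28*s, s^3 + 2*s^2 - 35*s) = s^2 + 7*s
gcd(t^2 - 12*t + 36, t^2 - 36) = t - 6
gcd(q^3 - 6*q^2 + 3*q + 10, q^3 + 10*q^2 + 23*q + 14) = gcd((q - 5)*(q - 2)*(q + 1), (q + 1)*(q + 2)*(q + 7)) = q + 1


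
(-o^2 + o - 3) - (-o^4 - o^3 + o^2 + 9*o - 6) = o^4 + o^3 - 2*o^2 - 8*o + 3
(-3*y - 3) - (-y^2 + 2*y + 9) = y^2 - 5*y - 12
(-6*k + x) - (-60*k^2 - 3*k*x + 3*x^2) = 60*k^2 + 3*k*x - 6*k - 3*x^2 + x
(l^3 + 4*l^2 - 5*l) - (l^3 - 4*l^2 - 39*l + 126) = 8*l^2 + 34*l - 126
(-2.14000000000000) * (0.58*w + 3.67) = -1.2412*w - 7.8538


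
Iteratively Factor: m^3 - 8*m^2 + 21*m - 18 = (m - 3)*(m^2 - 5*m + 6) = (m - 3)^2*(m - 2)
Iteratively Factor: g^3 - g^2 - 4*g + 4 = (g - 1)*(g^2 - 4) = (g - 2)*(g - 1)*(g + 2)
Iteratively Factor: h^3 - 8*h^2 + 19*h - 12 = (h - 1)*(h^2 - 7*h + 12) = (h - 4)*(h - 1)*(h - 3)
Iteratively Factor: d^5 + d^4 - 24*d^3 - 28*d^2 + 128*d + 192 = (d + 2)*(d^4 - d^3 - 22*d^2 + 16*d + 96) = (d - 4)*(d + 2)*(d^3 + 3*d^2 - 10*d - 24) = (d - 4)*(d + 2)*(d + 4)*(d^2 - d - 6) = (d - 4)*(d - 3)*(d + 2)*(d + 4)*(d + 2)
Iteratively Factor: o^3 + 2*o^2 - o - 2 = (o + 2)*(o^2 - 1) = (o + 1)*(o + 2)*(o - 1)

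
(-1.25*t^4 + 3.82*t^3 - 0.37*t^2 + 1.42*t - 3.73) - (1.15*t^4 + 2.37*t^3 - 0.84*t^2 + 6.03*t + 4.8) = -2.4*t^4 + 1.45*t^3 + 0.47*t^2 - 4.61*t - 8.53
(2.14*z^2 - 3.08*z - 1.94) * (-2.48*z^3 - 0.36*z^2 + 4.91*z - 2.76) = -5.3072*z^5 + 6.868*z^4 + 16.4274*z^3 - 20.3308*z^2 - 1.0246*z + 5.3544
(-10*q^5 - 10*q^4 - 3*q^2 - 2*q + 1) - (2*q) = -10*q^5 - 10*q^4 - 3*q^2 - 4*q + 1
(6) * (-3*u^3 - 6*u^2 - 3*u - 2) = -18*u^3 - 36*u^2 - 18*u - 12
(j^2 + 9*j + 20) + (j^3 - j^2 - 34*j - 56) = j^3 - 25*j - 36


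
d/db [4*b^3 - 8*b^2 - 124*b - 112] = 12*b^2 - 16*b - 124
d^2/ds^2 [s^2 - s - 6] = 2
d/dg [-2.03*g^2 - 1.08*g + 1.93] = -4.06*g - 1.08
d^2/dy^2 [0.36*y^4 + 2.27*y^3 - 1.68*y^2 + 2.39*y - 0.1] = 4.32*y^2 + 13.62*y - 3.36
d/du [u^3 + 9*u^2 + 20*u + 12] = 3*u^2 + 18*u + 20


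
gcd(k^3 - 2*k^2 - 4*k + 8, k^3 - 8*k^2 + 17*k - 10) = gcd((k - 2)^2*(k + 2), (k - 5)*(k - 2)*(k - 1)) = k - 2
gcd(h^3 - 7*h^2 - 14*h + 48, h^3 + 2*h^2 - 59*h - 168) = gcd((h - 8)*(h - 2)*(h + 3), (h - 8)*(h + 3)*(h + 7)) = h^2 - 5*h - 24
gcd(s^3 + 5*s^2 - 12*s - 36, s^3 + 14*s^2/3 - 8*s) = s + 6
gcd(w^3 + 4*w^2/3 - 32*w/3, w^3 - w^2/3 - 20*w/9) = w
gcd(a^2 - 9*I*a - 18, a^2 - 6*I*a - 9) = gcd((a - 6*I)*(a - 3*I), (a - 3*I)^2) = a - 3*I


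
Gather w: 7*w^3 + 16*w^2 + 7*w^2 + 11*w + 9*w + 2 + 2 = 7*w^3 + 23*w^2 + 20*w + 4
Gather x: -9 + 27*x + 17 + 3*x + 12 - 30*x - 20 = 0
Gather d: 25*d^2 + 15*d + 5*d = 25*d^2 + 20*d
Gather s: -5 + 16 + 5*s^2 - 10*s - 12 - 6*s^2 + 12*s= -s^2 + 2*s - 1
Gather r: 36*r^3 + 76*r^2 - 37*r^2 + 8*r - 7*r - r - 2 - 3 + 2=36*r^3 + 39*r^2 - 3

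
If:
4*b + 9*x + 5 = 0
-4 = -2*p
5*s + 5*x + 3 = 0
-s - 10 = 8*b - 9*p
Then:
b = 181/190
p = 2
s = 36/95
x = -93/95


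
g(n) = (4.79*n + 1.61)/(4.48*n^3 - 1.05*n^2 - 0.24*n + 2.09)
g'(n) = (4.79*n + 1.61)*(-13.44*n^2 + 2.1*n + 0.24)/(4.48*n^3 - 1.05*n^2 - 0.24*n + 2.09)^2 + 4.79/(4.48*n^3 - 1.05*n^2 - 0.24*n + 2.09)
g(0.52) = 1.77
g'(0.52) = 0.31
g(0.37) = 1.62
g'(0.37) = 1.66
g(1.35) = 0.74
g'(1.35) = -1.02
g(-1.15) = 0.67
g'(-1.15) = 1.46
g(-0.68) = -4.59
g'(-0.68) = 107.94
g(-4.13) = 0.05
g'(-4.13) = 0.03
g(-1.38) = 0.44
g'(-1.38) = 0.67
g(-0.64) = -2.28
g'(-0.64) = 31.05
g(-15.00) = 0.00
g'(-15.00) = 0.00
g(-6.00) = 0.03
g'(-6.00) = 0.01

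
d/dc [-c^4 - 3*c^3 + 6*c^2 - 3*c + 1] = -4*c^3 - 9*c^2 + 12*c - 3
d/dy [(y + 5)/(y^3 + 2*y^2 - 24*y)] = (y*(y^2 + 2*y - 24) - (y + 5)*(3*y^2 + 4*y - 24))/(y^2*(y^2 + 2*y - 24)^2)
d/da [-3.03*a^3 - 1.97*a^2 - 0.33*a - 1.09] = -9.09*a^2 - 3.94*a - 0.33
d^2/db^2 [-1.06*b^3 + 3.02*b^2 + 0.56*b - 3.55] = 6.04 - 6.36*b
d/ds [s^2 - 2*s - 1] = 2*s - 2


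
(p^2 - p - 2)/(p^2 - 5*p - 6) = (p - 2)/(p - 6)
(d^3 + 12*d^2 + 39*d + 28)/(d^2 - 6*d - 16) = (d^3 + 12*d^2 + 39*d + 28)/(d^2 - 6*d - 16)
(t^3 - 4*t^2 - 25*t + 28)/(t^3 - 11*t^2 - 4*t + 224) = (t - 1)/(t - 8)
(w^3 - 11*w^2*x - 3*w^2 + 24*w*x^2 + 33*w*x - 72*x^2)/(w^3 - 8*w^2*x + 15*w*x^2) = (-w^2 + 8*w*x + 3*w - 24*x)/(w*(-w + 5*x))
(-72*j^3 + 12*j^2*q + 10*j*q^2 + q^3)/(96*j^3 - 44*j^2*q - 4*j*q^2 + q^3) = (6*j + q)/(-8*j + q)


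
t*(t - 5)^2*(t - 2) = t^4 - 12*t^3 + 45*t^2 - 50*t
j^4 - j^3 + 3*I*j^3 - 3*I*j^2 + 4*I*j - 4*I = (j - 1)*(j - I)*(j + 2*I)^2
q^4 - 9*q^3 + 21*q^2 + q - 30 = (q - 5)*(q - 3)*(q - 2)*(q + 1)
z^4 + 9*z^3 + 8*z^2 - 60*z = z*(z - 2)*(z + 5)*(z + 6)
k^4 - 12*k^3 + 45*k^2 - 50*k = k*(k - 5)^2*(k - 2)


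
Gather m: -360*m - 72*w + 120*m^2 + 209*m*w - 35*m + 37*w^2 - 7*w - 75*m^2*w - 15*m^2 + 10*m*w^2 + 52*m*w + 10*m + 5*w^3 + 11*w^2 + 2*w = m^2*(105 - 75*w) + m*(10*w^2 + 261*w - 385) + 5*w^3 + 48*w^2 - 77*w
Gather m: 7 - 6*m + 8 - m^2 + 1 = -m^2 - 6*m + 16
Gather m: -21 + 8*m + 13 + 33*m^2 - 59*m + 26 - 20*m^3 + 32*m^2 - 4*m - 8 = -20*m^3 + 65*m^2 - 55*m + 10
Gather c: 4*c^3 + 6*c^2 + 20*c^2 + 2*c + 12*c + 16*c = 4*c^3 + 26*c^2 + 30*c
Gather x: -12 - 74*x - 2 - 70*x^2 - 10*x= -70*x^2 - 84*x - 14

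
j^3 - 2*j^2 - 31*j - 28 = (j - 7)*(j + 1)*(j + 4)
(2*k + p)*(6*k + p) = 12*k^2 + 8*k*p + p^2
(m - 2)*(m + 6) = m^2 + 4*m - 12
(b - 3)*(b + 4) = b^2 + b - 12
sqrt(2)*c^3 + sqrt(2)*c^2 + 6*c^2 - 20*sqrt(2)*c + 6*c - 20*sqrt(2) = (c - 2*sqrt(2))*(c + 5*sqrt(2))*(sqrt(2)*c + sqrt(2))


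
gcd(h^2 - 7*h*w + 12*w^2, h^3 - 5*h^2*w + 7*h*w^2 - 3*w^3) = -h + 3*w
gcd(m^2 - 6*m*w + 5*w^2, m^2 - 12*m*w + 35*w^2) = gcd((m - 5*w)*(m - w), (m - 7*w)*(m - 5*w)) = -m + 5*w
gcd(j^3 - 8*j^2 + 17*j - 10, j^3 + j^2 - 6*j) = j - 2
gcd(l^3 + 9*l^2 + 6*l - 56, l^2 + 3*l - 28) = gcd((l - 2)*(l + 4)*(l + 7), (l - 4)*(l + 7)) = l + 7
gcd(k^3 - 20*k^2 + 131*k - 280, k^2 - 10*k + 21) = k - 7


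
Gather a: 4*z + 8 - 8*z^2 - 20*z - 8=-8*z^2 - 16*z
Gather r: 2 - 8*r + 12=14 - 8*r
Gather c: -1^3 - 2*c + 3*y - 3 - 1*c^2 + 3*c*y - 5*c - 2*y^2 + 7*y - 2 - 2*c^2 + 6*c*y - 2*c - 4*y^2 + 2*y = -3*c^2 + c*(9*y - 9) - 6*y^2 + 12*y - 6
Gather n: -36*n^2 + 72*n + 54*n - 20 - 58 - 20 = -36*n^2 + 126*n - 98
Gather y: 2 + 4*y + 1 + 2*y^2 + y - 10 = 2*y^2 + 5*y - 7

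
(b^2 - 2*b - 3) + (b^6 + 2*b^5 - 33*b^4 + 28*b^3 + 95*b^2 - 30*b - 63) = b^6 + 2*b^5 - 33*b^4 + 28*b^3 + 96*b^2 - 32*b - 66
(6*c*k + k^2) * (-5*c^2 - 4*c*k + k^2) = -30*c^3*k - 29*c^2*k^2 + 2*c*k^3 + k^4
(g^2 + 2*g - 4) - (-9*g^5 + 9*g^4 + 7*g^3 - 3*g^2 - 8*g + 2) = 9*g^5 - 9*g^4 - 7*g^3 + 4*g^2 + 10*g - 6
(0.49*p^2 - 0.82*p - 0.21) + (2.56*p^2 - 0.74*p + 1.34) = 3.05*p^2 - 1.56*p + 1.13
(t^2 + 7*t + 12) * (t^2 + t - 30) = t^4 + 8*t^3 - 11*t^2 - 198*t - 360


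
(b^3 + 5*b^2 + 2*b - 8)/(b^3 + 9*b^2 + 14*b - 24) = (b + 2)/(b + 6)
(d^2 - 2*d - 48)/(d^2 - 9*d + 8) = (d + 6)/(d - 1)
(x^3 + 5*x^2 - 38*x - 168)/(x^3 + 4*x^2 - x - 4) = (x^2 + x - 42)/(x^2 - 1)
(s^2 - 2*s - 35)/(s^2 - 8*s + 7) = (s + 5)/(s - 1)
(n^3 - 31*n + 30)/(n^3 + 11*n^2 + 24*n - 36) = (n - 5)/(n + 6)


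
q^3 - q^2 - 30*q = q*(q - 6)*(q + 5)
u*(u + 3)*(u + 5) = u^3 + 8*u^2 + 15*u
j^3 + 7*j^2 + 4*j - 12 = (j - 1)*(j + 2)*(j + 6)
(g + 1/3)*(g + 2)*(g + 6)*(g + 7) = g^4 + 46*g^3/3 + 73*g^2 + 320*g/3 + 28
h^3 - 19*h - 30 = (h - 5)*(h + 2)*(h + 3)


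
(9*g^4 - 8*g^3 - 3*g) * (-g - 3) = -9*g^5 - 19*g^4 + 24*g^3 + 3*g^2 + 9*g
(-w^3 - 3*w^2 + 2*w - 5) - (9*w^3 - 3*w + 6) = -10*w^3 - 3*w^2 + 5*w - 11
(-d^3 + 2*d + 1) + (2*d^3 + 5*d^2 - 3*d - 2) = d^3 + 5*d^2 - d - 1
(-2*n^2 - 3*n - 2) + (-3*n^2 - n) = -5*n^2 - 4*n - 2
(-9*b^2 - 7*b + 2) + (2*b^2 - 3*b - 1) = -7*b^2 - 10*b + 1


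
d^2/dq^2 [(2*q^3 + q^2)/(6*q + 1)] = 2*(72*q^3 + 36*q^2 + 6*q + 1)/(216*q^3 + 108*q^2 + 18*q + 1)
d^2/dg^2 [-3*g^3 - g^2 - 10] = -18*g - 2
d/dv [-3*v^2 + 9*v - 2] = 9 - 6*v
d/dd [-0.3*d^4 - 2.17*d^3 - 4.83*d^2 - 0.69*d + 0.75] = -1.2*d^3 - 6.51*d^2 - 9.66*d - 0.69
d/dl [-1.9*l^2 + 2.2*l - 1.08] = 2.2 - 3.8*l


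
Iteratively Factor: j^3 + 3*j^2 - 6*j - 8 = (j - 2)*(j^2 + 5*j + 4) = (j - 2)*(j + 4)*(j + 1)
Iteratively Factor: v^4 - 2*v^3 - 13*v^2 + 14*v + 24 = (v + 3)*(v^3 - 5*v^2 + 2*v + 8) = (v + 1)*(v + 3)*(v^2 - 6*v + 8) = (v - 4)*(v + 1)*(v + 3)*(v - 2)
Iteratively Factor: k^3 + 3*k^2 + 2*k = (k + 1)*(k^2 + 2*k) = (k + 1)*(k + 2)*(k)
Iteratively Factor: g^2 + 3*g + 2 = (g + 2)*(g + 1)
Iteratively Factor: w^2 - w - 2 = (w + 1)*(w - 2)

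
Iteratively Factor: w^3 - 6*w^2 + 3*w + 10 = (w - 5)*(w^2 - w - 2) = (w - 5)*(w + 1)*(w - 2)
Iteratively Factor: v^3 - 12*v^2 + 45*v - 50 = (v - 5)*(v^2 - 7*v + 10) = (v - 5)^2*(v - 2)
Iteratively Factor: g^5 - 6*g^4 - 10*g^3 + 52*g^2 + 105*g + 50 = (g - 5)*(g^4 - g^3 - 15*g^2 - 23*g - 10) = (g - 5)*(g + 1)*(g^3 - 2*g^2 - 13*g - 10) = (g - 5)^2*(g + 1)*(g^2 + 3*g + 2) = (g - 5)^2*(g + 1)^2*(g + 2)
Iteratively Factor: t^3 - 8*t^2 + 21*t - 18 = (t - 3)*(t^2 - 5*t + 6) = (t - 3)^2*(t - 2)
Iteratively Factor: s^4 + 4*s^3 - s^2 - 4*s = (s)*(s^3 + 4*s^2 - s - 4) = s*(s + 1)*(s^2 + 3*s - 4) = s*(s + 1)*(s + 4)*(s - 1)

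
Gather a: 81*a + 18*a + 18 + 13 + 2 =99*a + 33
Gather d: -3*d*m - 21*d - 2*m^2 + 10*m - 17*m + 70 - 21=d*(-3*m - 21) - 2*m^2 - 7*m + 49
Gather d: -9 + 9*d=9*d - 9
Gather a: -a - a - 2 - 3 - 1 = -2*a - 6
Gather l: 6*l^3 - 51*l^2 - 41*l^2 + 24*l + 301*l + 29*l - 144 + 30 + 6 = 6*l^3 - 92*l^2 + 354*l - 108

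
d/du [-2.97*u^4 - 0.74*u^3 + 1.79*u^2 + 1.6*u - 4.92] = -11.88*u^3 - 2.22*u^2 + 3.58*u + 1.6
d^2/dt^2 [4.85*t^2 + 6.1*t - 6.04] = 9.70000000000000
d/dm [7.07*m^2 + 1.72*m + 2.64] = 14.14*m + 1.72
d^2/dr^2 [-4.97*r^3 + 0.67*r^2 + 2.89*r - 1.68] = 1.34 - 29.82*r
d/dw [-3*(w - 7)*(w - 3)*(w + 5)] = -9*w^2 + 30*w + 87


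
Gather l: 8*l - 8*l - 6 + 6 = 0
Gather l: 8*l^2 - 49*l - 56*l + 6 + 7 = 8*l^2 - 105*l + 13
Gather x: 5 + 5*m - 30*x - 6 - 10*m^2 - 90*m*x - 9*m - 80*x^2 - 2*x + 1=-10*m^2 - 4*m - 80*x^2 + x*(-90*m - 32)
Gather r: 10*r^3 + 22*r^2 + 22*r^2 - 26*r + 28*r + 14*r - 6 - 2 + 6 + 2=10*r^3 + 44*r^2 + 16*r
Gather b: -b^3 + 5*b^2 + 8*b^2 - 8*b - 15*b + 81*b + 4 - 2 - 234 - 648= -b^3 + 13*b^2 + 58*b - 880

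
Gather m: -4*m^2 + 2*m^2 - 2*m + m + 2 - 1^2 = -2*m^2 - m + 1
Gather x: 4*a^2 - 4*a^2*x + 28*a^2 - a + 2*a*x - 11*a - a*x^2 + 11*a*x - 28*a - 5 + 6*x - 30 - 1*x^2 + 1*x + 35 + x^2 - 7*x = 32*a^2 - a*x^2 - 40*a + x*(-4*a^2 + 13*a)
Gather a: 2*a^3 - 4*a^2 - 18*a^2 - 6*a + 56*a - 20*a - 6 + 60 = 2*a^3 - 22*a^2 + 30*a + 54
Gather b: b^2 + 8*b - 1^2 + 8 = b^2 + 8*b + 7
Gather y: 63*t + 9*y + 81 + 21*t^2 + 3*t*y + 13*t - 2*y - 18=21*t^2 + 76*t + y*(3*t + 7) + 63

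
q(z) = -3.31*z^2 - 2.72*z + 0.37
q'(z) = -6.62*z - 2.72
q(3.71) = -55.28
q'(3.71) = -27.28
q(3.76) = -56.65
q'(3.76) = -27.61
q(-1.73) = -4.83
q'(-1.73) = 8.73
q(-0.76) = 0.53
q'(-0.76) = 2.31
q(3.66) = -53.92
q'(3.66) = -26.95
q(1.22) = -7.88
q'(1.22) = -10.80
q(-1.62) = -3.91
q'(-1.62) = 8.00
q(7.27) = -194.35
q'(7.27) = -50.85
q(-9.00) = -243.26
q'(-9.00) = 56.86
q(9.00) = -292.22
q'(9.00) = -62.30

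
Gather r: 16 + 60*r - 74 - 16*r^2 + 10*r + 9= -16*r^2 + 70*r - 49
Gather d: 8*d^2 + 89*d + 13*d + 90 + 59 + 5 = 8*d^2 + 102*d + 154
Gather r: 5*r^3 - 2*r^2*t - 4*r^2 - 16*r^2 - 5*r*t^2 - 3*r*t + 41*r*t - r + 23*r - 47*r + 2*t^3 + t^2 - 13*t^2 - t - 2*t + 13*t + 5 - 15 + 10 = 5*r^3 + r^2*(-2*t - 20) + r*(-5*t^2 + 38*t - 25) + 2*t^3 - 12*t^2 + 10*t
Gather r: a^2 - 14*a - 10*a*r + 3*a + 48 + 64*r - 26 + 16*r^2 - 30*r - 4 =a^2 - 11*a + 16*r^2 + r*(34 - 10*a) + 18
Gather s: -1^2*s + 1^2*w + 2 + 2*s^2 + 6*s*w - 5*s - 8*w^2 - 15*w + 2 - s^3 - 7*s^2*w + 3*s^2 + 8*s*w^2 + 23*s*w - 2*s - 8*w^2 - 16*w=-s^3 + s^2*(5 - 7*w) + s*(8*w^2 + 29*w - 8) - 16*w^2 - 30*w + 4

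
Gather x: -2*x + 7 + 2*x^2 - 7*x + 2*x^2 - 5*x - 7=4*x^2 - 14*x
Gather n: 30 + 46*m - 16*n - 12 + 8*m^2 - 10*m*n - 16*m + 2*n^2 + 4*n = 8*m^2 + 30*m + 2*n^2 + n*(-10*m - 12) + 18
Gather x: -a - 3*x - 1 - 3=-a - 3*x - 4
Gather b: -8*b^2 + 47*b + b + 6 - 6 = -8*b^2 + 48*b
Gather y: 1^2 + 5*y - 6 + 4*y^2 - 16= 4*y^2 + 5*y - 21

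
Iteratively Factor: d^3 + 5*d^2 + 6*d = (d)*(d^2 + 5*d + 6) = d*(d + 2)*(d + 3)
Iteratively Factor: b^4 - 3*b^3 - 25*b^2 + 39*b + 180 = (b - 4)*(b^3 + b^2 - 21*b - 45) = (b - 5)*(b - 4)*(b^2 + 6*b + 9) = (b - 5)*(b - 4)*(b + 3)*(b + 3)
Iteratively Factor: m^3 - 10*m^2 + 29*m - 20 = (m - 5)*(m^2 - 5*m + 4) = (m - 5)*(m - 4)*(m - 1)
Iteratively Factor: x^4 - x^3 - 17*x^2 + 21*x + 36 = (x - 3)*(x^3 + 2*x^2 - 11*x - 12) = (x - 3)^2*(x^2 + 5*x + 4) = (x - 3)^2*(x + 1)*(x + 4)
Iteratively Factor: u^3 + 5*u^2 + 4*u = (u + 4)*(u^2 + u) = u*(u + 4)*(u + 1)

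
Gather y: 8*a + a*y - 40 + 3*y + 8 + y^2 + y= 8*a + y^2 + y*(a + 4) - 32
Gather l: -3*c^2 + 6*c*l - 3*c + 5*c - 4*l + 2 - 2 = -3*c^2 + 2*c + l*(6*c - 4)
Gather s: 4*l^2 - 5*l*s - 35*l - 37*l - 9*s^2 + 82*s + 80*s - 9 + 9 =4*l^2 - 72*l - 9*s^2 + s*(162 - 5*l)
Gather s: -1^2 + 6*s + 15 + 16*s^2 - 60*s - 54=16*s^2 - 54*s - 40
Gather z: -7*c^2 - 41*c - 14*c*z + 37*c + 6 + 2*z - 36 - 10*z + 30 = -7*c^2 - 4*c + z*(-14*c - 8)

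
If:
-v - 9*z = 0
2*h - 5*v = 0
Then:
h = -45*z/2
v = -9*z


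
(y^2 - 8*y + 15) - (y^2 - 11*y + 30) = 3*y - 15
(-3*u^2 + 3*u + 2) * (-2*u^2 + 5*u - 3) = 6*u^4 - 21*u^3 + 20*u^2 + u - 6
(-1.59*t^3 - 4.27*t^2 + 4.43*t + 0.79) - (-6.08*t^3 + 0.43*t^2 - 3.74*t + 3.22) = 4.49*t^3 - 4.7*t^2 + 8.17*t - 2.43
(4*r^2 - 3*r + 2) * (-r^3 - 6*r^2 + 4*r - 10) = -4*r^5 - 21*r^4 + 32*r^3 - 64*r^2 + 38*r - 20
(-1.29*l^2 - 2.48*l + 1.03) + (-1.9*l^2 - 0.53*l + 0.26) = -3.19*l^2 - 3.01*l + 1.29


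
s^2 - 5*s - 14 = (s - 7)*(s + 2)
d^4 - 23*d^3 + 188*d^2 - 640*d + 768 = (d - 8)^2*(d - 4)*(d - 3)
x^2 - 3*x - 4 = (x - 4)*(x + 1)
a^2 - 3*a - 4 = (a - 4)*(a + 1)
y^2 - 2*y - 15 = (y - 5)*(y + 3)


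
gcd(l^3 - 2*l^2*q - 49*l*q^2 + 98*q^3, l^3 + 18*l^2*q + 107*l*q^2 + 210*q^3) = l + 7*q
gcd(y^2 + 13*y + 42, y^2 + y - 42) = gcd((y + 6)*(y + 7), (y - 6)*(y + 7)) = y + 7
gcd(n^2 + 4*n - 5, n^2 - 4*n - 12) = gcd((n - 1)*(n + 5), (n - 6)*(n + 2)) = 1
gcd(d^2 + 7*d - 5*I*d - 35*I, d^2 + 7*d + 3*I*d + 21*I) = d + 7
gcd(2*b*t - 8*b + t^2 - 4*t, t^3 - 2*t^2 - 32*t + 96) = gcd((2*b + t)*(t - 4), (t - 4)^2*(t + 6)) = t - 4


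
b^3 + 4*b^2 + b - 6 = (b - 1)*(b + 2)*(b + 3)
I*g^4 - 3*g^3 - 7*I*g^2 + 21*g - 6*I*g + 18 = (g - 3)*(g + 2)*(g + 3*I)*(I*g + I)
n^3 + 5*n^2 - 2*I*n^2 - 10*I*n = n*(n + 5)*(n - 2*I)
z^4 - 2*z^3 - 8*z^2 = z^2*(z - 4)*(z + 2)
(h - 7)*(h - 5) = h^2 - 12*h + 35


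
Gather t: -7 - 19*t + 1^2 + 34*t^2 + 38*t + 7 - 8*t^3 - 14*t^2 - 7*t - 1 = -8*t^3 + 20*t^2 + 12*t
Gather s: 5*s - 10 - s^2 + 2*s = -s^2 + 7*s - 10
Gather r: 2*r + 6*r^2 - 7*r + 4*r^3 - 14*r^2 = 4*r^3 - 8*r^2 - 5*r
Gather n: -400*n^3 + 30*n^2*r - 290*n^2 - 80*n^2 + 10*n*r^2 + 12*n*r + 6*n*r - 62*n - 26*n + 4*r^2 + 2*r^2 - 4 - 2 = -400*n^3 + n^2*(30*r - 370) + n*(10*r^2 + 18*r - 88) + 6*r^2 - 6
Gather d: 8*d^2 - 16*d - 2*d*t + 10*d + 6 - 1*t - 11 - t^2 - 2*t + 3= 8*d^2 + d*(-2*t - 6) - t^2 - 3*t - 2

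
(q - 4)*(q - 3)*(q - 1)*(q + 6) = q^4 - 2*q^3 - 29*q^2 + 102*q - 72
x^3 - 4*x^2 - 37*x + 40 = (x - 8)*(x - 1)*(x + 5)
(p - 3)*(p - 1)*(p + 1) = p^3 - 3*p^2 - p + 3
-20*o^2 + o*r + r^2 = (-4*o + r)*(5*o + r)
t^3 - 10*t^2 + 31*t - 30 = (t - 5)*(t - 3)*(t - 2)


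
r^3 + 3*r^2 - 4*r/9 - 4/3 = (r - 2/3)*(r + 2/3)*(r + 3)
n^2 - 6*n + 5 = (n - 5)*(n - 1)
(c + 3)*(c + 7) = c^2 + 10*c + 21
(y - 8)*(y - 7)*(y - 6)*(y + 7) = y^4 - 14*y^3 - y^2 + 686*y - 2352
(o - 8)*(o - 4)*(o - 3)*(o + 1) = o^4 - 14*o^3 + 53*o^2 - 28*o - 96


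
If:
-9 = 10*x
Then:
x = -9/10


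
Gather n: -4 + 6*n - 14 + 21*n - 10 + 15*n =42*n - 28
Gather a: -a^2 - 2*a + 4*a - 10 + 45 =-a^2 + 2*a + 35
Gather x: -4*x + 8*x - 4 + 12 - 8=4*x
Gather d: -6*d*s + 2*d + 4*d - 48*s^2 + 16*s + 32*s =d*(6 - 6*s) - 48*s^2 + 48*s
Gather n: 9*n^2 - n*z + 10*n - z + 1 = 9*n^2 + n*(10 - z) - z + 1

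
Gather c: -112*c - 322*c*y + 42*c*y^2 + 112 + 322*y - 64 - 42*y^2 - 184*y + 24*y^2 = c*(42*y^2 - 322*y - 112) - 18*y^2 + 138*y + 48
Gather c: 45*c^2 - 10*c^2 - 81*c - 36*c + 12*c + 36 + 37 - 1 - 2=35*c^2 - 105*c + 70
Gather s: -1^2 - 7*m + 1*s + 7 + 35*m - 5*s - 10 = 28*m - 4*s - 4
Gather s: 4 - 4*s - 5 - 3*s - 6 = -7*s - 7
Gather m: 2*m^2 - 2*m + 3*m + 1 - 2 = 2*m^2 + m - 1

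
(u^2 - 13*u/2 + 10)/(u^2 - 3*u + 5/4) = 2*(u - 4)/(2*u - 1)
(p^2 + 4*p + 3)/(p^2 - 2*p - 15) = (p + 1)/(p - 5)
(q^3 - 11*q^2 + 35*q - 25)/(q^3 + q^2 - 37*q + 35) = (q - 5)/(q + 7)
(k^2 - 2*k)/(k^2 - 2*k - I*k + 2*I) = k/(k - I)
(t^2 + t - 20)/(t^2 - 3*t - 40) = (t - 4)/(t - 8)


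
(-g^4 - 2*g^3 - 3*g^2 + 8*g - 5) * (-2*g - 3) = 2*g^5 + 7*g^4 + 12*g^3 - 7*g^2 - 14*g + 15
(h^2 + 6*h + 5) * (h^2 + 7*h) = h^4 + 13*h^3 + 47*h^2 + 35*h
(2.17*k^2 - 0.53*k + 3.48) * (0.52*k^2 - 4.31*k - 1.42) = 1.1284*k^4 - 9.6283*k^3 + 1.0125*k^2 - 14.2462*k - 4.9416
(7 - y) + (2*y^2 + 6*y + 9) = 2*y^2 + 5*y + 16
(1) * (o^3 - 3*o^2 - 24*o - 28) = o^3 - 3*o^2 - 24*o - 28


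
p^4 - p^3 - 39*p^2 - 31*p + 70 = (p - 7)*(p - 1)*(p + 2)*(p + 5)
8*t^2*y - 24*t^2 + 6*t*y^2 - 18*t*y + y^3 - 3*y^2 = (2*t + y)*(4*t + y)*(y - 3)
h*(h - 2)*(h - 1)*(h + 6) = h^4 + 3*h^3 - 16*h^2 + 12*h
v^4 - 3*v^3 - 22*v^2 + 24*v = v*(v - 6)*(v - 1)*(v + 4)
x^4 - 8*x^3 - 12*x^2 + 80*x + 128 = (x - 8)*(x - 4)*(x + 2)^2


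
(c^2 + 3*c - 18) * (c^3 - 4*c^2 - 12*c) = c^5 - c^4 - 42*c^3 + 36*c^2 + 216*c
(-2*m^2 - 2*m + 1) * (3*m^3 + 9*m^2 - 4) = -6*m^5 - 24*m^4 - 15*m^3 + 17*m^2 + 8*m - 4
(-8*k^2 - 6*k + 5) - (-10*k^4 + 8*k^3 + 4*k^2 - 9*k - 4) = 10*k^4 - 8*k^3 - 12*k^2 + 3*k + 9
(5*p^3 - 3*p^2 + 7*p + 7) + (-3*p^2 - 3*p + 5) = 5*p^3 - 6*p^2 + 4*p + 12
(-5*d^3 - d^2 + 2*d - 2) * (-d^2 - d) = 5*d^5 + 6*d^4 - d^3 + 2*d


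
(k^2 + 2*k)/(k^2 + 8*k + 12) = k/(k + 6)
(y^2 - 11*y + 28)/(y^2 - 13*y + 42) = (y - 4)/(y - 6)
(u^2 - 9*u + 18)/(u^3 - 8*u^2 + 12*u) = (u - 3)/(u*(u - 2))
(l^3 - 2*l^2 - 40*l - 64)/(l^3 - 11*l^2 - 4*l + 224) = (l + 2)/(l - 7)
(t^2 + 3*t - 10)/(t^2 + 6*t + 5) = (t - 2)/(t + 1)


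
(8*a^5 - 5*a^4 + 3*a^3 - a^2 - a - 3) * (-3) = -24*a^5 + 15*a^4 - 9*a^3 + 3*a^2 + 3*a + 9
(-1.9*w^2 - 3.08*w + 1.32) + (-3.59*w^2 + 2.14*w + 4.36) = -5.49*w^2 - 0.94*w + 5.68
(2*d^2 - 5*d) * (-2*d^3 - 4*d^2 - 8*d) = -4*d^5 + 2*d^4 + 4*d^3 + 40*d^2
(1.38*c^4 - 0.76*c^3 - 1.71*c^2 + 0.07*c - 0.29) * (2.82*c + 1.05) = 3.8916*c^5 - 0.6942*c^4 - 5.6202*c^3 - 1.5981*c^2 - 0.7443*c - 0.3045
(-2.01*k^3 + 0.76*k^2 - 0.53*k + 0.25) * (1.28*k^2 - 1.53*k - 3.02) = -2.5728*k^5 + 4.0481*k^4 + 4.229*k^3 - 1.1643*k^2 + 1.2181*k - 0.755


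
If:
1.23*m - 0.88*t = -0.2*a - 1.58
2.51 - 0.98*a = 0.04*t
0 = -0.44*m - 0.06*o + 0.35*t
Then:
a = 2.56122448979592 - 0.0408163265306122*t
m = 0.722083955533433*t - 1.70101211216194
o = 0.538050992754825*t + 12.4740888225209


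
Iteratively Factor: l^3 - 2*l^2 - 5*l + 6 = (l - 3)*(l^2 + l - 2) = (l - 3)*(l + 2)*(l - 1)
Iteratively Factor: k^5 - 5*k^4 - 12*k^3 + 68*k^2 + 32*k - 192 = (k - 2)*(k^4 - 3*k^3 - 18*k^2 + 32*k + 96) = (k - 4)*(k - 2)*(k^3 + k^2 - 14*k - 24) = (k - 4)^2*(k - 2)*(k^2 + 5*k + 6) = (k - 4)^2*(k - 2)*(k + 3)*(k + 2)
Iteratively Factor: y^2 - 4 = (y - 2)*(y + 2)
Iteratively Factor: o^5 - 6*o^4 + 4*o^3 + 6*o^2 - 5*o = (o - 1)*(o^4 - 5*o^3 - o^2 + 5*o) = (o - 1)*(o + 1)*(o^3 - 6*o^2 + 5*o) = o*(o - 1)*(o + 1)*(o^2 - 6*o + 5) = o*(o - 1)^2*(o + 1)*(o - 5)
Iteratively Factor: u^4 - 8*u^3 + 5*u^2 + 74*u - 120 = (u - 5)*(u^3 - 3*u^2 - 10*u + 24) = (u - 5)*(u - 2)*(u^2 - u - 12) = (u - 5)*(u - 2)*(u + 3)*(u - 4)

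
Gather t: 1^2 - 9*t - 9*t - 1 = -18*t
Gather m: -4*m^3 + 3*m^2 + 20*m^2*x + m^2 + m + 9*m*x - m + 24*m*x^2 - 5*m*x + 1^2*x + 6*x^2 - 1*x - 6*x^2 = -4*m^3 + m^2*(20*x + 4) + m*(24*x^2 + 4*x)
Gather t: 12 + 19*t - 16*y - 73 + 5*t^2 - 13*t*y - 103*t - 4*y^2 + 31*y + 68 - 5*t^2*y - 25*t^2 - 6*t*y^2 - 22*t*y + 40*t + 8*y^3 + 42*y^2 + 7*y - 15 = t^2*(-5*y - 20) + t*(-6*y^2 - 35*y - 44) + 8*y^3 + 38*y^2 + 22*y - 8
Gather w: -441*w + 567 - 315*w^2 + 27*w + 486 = -315*w^2 - 414*w + 1053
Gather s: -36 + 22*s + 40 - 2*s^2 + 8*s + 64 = -2*s^2 + 30*s + 68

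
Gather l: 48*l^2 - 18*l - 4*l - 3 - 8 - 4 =48*l^2 - 22*l - 15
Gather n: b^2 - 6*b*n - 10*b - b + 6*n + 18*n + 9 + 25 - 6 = b^2 - 11*b + n*(24 - 6*b) + 28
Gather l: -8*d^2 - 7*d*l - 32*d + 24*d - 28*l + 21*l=-8*d^2 - 8*d + l*(-7*d - 7)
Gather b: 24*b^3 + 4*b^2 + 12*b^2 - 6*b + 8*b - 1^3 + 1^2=24*b^3 + 16*b^2 + 2*b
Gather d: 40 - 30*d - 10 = 30 - 30*d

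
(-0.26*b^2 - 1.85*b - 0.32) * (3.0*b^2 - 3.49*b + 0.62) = -0.78*b^4 - 4.6426*b^3 + 5.3353*b^2 - 0.0302*b - 0.1984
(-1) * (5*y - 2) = 2 - 5*y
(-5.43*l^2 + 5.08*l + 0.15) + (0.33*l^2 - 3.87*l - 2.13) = -5.1*l^2 + 1.21*l - 1.98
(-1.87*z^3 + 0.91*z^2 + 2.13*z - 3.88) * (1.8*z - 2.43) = -3.366*z^4 + 6.1821*z^3 + 1.6227*z^2 - 12.1599*z + 9.4284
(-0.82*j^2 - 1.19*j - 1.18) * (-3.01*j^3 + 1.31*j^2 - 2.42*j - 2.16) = 2.4682*j^5 + 2.5077*j^4 + 3.9773*j^3 + 3.1052*j^2 + 5.426*j + 2.5488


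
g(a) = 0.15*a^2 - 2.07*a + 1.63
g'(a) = 0.3*a - 2.07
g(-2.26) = 7.07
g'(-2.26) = -2.75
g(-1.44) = 4.92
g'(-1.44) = -2.50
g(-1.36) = 4.72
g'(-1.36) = -2.48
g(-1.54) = 5.17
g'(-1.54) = -2.53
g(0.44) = 0.75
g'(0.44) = -1.94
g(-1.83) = 5.92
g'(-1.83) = -2.62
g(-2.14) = 6.75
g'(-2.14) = -2.71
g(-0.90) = 3.61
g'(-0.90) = -2.34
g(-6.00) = 19.45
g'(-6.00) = -3.87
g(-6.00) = 19.45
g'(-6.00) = -3.87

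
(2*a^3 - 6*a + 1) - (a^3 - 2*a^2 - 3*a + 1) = a^3 + 2*a^2 - 3*a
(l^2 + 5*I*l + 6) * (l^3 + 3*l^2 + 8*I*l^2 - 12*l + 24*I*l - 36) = l^5 + 3*l^4 + 13*I*l^4 - 46*l^3 + 39*I*l^3 - 138*l^2 - 12*I*l^2 - 72*l - 36*I*l - 216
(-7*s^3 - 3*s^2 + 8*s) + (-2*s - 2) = -7*s^3 - 3*s^2 + 6*s - 2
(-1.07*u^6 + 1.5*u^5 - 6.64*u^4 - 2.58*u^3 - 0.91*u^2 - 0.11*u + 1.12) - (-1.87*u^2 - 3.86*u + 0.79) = -1.07*u^6 + 1.5*u^5 - 6.64*u^4 - 2.58*u^3 + 0.96*u^2 + 3.75*u + 0.33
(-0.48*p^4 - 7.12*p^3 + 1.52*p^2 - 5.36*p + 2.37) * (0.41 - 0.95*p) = 0.456*p^5 + 6.5672*p^4 - 4.3632*p^3 + 5.7152*p^2 - 4.4491*p + 0.9717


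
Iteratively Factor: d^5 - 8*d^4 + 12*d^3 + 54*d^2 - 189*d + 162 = (d - 3)*(d^4 - 5*d^3 - 3*d^2 + 45*d - 54) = (d - 3)^2*(d^3 - 2*d^2 - 9*d + 18) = (d - 3)^2*(d + 3)*(d^2 - 5*d + 6) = (d - 3)^2*(d - 2)*(d + 3)*(d - 3)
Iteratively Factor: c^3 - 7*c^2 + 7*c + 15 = (c - 5)*(c^2 - 2*c - 3) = (c - 5)*(c - 3)*(c + 1)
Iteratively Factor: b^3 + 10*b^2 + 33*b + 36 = (b + 3)*(b^2 + 7*b + 12) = (b + 3)*(b + 4)*(b + 3)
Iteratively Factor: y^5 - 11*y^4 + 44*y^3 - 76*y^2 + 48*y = (y - 2)*(y^4 - 9*y^3 + 26*y^2 - 24*y) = (y - 3)*(y - 2)*(y^3 - 6*y^2 + 8*y) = y*(y - 3)*(y - 2)*(y^2 - 6*y + 8) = y*(y - 3)*(y - 2)^2*(y - 4)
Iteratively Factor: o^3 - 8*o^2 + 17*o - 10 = (o - 5)*(o^2 - 3*o + 2) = (o - 5)*(o - 2)*(o - 1)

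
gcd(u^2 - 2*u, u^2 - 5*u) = u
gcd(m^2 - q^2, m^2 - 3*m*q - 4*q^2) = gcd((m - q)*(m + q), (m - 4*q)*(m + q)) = m + q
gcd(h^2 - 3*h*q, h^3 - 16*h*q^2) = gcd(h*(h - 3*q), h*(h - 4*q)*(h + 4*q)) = h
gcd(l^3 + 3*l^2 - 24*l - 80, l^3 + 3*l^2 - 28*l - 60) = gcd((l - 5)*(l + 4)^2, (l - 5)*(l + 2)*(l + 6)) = l - 5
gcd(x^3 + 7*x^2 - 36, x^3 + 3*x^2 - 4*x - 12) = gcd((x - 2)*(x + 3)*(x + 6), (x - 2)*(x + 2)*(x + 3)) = x^2 + x - 6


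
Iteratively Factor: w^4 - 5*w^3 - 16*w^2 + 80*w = (w - 5)*(w^3 - 16*w) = (w - 5)*(w - 4)*(w^2 + 4*w) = (w - 5)*(w - 4)*(w + 4)*(w)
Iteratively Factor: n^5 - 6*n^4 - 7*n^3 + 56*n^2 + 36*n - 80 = (n - 1)*(n^4 - 5*n^3 - 12*n^2 + 44*n + 80) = (n - 1)*(n + 2)*(n^3 - 7*n^2 + 2*n + 40) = (n - 4)*(n - 1)*(n + 2)*(n^2 - 3*n - 10) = (n - 5)*(n - 4)*(n - 1)*(n + 2)*(n + 2)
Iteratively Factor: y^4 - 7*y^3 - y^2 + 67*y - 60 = (y - 5)*(y^3 - 2*y^2 - 11*y + 12) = (y - 5)*(y + 3)*(y^2 - 5*y + 4) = (y - 5)*(y - 4)*(y + 3)*(y - 1)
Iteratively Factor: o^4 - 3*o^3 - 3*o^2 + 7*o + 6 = (o - 2)*(o^3 - o^2 - 5*o - 3) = (o - 2)*(o + 1)*(o^2 - 2*o - 3) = (o - 3)*(o - 2)*(o + 1)*(o + 1)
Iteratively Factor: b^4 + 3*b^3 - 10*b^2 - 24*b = (b + 2)*(b^3 + b^2 - 12*b) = (b - 3)*(b + 2)*(b^2 + 4*b) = (b - 3)*(b + 2)*(b + 4)*(b)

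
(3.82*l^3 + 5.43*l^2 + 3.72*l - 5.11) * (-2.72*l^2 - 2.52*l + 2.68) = -10.3904*l^5 - 24.396*l^4 - 13.5644*l^3 + 19.0772*l^2 + 22.8468*l - 13.6948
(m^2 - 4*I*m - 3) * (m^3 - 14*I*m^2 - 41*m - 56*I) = m^5 - 18*I*m^4 - 100*m^3 + 150*I*m^2 - 101*m + 168*I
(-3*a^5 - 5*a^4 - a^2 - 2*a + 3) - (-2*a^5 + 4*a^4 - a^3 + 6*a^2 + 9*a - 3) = -a^5 - 9*a^4 + a^3 - 7*a^2 - 11*a + 6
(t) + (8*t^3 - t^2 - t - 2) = 8*t^3 - t^2 - 2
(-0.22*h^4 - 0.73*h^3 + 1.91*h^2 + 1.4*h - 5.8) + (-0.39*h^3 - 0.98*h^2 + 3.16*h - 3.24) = -0.22*h^4 - 1.12*h^3 + 0.93*h^2 + 4.56*h - 9.04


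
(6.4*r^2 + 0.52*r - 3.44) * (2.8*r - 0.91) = 17.92*r^3 - 4.368*r^2 - 10.1052*r + 3.1304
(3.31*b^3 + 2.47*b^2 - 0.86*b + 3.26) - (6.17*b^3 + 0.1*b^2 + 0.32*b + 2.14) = -2.86*b^3 + 2.37*b^2 - 1.18*b + 1.12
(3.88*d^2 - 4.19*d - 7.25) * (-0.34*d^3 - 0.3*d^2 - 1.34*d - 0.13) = -1.3192*d^5 + 0.2606*d^4 - 1.4772*d^3 + 7.2852*d^2 + 10.2597*d + 0.9425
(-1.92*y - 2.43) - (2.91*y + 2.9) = -4.83*y - 5.33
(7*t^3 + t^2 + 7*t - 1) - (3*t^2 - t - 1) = 7*t^3 - 2*t^2 + 8*t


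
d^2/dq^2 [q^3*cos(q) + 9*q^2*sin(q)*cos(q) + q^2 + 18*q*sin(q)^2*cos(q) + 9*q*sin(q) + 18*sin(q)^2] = -q^3*cos(q) - 6*q^2*sin(q) - 18*q^2*sin(2*q) - 9*q*sin(q) + 3*q*cos(q)/2 + 36*q*cos(2*q) + 81*q*cos(3*q)/2 - 9*sin(q) + 9*sin(2*q) + 27*sin(3*q) + 18*cos(q) + 36*cos(2*q) + 2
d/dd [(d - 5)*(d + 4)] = 2*d - 1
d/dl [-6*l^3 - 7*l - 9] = -18*l^2 - 7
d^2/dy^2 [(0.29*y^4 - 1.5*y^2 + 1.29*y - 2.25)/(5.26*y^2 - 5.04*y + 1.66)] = (16.047208*y^6 - 46.128096*y^5 + 59.391768*y^4 - 46.9688879999999*y^3 - 285.338712*y^2 + 290.307816*y - 61.696488)/(145.531576*y^6 - 418.334112*y^5 + 538.621896*y^4 - 392.067648*y^3 + 169.983336*y^2 - 41.664672*y + 4.574296)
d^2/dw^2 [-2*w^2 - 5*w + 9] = -4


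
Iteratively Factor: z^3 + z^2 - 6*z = (z + 3)*(z^2 - 2*z) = z*(z + 3)*(z - 2)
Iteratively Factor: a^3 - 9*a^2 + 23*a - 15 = (a - 3)*(a^2 - 6*a + 5) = (a - 5)*(a - 3)*(a - 1)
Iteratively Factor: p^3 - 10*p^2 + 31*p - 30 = (p - 3)*(p^2 - 7*p + 10) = (p - 5)*(p - 3)*(p - 2)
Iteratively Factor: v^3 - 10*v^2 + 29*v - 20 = (v - 1)*(v^2 - 9*v + 20) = (v - 4)*(v - 1)*(v - 5)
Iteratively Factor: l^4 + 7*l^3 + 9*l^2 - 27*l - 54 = (l + 3)*(l^3 + 4*l^2 - 3*l - 18) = (l + 3)^2*(l^2 + l - 6) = (l - 2)*(l + 3)^2*(l + 3)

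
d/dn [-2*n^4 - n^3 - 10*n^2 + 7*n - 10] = -8*n^3 - 3*n^2 - 20*n + 7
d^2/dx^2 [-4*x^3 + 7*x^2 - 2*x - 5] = 14 - 24*x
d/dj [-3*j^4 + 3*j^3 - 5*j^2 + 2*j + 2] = -12*j^3 + 9*j^2 - 10*j + 2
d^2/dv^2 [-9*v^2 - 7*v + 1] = -18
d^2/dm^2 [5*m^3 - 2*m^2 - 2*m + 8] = 30*m - 4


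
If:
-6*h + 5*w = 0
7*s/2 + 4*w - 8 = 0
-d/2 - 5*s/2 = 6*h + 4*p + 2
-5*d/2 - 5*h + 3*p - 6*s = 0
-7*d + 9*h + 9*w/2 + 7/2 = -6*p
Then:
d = -27313/2833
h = -71635/11332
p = 37853/11332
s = 31036/2833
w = -42981/5666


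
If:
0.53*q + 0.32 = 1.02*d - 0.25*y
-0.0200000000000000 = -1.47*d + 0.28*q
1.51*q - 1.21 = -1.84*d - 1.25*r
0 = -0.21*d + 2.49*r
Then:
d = 0.13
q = 0.63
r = 0.01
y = -2.07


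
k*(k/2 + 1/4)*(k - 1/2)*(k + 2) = k^4/2 + k^3 - k^2/8 - k/4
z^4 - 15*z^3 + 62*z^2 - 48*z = z*(z - 8)*(z - 6)*(z - 1)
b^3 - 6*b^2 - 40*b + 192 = (b - 8)*(b - 4)*(b + 6)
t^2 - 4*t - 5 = (t - 5)*(t + 1)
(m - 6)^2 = m^2 - 12*m + 36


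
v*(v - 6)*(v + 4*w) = v^3 + 4*v^2*w - 6*v^2 - 24*v*w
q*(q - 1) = q^2 - q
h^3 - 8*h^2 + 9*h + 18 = (h - 6)*(h - 3)*(h + 1)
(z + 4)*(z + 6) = z^2 + 10*z + 24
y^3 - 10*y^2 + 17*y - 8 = (y - 8)*(y - 1)^2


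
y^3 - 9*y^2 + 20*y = y*(y - 5)*(y - 4)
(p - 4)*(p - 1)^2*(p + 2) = p^4 - 4*p^3 - 3*p^2 + 14*p - 8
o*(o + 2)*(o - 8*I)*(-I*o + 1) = -I*o^4 - 7*o^3 - 2*I*o^3 - 14*o^2 - 8*I*o^2 - 16*I*o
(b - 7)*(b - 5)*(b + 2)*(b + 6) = b^4 - 4*b^3 - 49*b^2 + 136*b + 420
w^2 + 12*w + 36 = (w + 6)^2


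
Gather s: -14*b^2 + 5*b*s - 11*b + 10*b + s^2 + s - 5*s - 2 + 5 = -14*b^2 - b + s^2 + s*(5*b - 4) + 3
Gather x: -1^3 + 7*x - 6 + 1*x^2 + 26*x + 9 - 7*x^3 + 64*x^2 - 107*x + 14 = -7*x^3 + 65*x^2 - 74*x + 16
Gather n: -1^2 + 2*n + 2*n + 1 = 4*n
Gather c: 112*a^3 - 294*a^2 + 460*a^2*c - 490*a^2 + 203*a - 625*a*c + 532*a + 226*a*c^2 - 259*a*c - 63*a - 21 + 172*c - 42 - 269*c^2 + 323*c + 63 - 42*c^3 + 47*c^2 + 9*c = 112*a^3 - 784*a^2 + 672*a - 42*c^3 + c^2*(226*a - 222) + c*(460*a^2 - 884*a + 504)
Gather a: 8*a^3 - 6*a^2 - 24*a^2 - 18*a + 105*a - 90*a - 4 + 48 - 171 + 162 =8*a^3 - 30*a^2 - 3*a + 35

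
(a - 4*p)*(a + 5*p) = a^2 + a*p - 20*p^2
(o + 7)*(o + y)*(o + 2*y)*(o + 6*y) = o^4 + 9*o^3*y + 7*o^3 + 20*o^2*y^2 + 63*o^2*y + 12*o*y^3 + 140*o*y^2 + 84*y^3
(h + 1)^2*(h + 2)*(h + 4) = h^4 + 8*h^3 + 21*h^2 + 22*h + 8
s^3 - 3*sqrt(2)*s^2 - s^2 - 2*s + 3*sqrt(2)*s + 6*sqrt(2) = (s - 2)*(s + 1)*(s - 3*sqrt(2))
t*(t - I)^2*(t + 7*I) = t^4 + 5*I*t^3 + 13*t^2 - 7*I*t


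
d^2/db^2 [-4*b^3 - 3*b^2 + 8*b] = -24*b - 6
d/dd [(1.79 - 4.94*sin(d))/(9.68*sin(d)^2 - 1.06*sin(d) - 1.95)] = (47.8192*sin(d)^2 - 34.6544*sin(d) + 11.5304)*cos(d)/(93.7024*sin(d)^4 - 20.5216*sin(d)^3 - 36.6284*sin(d)^2 + 4.134*sin(d) + 3.8025)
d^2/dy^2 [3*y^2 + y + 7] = 6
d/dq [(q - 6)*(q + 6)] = 2*q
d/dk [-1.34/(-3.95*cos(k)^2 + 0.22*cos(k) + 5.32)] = (10.586*cos(k) - 0.2948)*sin(k)/(-3.95*cos(k)^2 + 0.22*cos(k) + 5.32)^2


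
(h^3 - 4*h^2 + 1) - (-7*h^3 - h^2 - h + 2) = 8*h^3 - 3*h^2 + h - 1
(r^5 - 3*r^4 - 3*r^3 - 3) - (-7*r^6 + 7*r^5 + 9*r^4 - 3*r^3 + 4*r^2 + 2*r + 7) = 7*r^6 - 6*r^5 - 12*r^4 - 4*r^2 - 2*r - 10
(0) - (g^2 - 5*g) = -g^2 + 5*g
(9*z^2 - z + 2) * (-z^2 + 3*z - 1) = -9*z^4 + 28*z^3 - 14*z^2 + 7*z - 2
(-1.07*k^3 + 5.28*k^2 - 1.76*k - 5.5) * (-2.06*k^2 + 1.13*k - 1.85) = 2.2042*k^5 - 12.0859*k^4 + 11.5715*k^3 - 0.4268*k^2 - 2.959*k + 10.175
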